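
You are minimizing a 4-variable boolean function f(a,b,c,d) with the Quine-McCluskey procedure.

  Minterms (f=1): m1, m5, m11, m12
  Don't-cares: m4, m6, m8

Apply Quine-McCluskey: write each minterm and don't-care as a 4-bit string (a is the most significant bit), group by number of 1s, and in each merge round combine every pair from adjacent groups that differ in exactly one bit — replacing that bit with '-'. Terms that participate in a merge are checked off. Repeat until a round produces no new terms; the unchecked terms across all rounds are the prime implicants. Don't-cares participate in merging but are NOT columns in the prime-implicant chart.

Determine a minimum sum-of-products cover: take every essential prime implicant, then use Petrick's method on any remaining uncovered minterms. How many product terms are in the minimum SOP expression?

Round 0: 0001✓ 0100✓ 0101✓ 0110✓ 1000✓ 1011 1100✓
Round 1: -100 0-01 01-0 010- 1-00
PIs = {-100, 0-01, 01-0, 010-, 1-00, 1011}
Coverage chart:
  m1: 0-01 ←essential
  m5: 0-01,010-
  m11: 1011 ←essential
  m12: -100,1-00
Essential: 0-01, 1011
Petrick residual → -100
Min cover (3 terms): bc'd' + a'c'd + ab'cd

3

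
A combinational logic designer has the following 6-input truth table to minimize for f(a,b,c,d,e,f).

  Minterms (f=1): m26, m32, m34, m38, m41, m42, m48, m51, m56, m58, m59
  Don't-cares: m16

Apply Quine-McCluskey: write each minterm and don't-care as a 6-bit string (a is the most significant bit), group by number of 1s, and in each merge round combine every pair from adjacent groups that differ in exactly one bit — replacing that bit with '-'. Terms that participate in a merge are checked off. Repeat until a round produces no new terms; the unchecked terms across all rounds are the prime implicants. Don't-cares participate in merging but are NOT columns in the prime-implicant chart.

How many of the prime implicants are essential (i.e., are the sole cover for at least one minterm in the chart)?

4

[col 0] 010000*, 011010*, 100000*, 100010*, 100110*, 101001, 101010*, 110000*, 110011*, 111000*, 111010*, 111011*
[col 1] -10000, -11010, 1-0000, 1-1010, 10-010, 100-10, 1000-0, 11-000, 11-011, 1110-0, 11101-
Prime implicants: -10000, -11010, 1-0000, 1-1010, 10-010, 100-10, 1000-0, 101001, 11-000, 11-011, 1110-0, 11101-
PI chart (minterm → PIs covering it):
  26 | -11010  (sole → essential)
  32 | 1-0000,1000-0
  34 | 10-010,100-10,1000-0
  38 | 100-10  (sole → essential)
  41 | 101001  (sole → essential)
  42 | 1-1010,10-010
  48 | -10000,1-0000,11-000
  51 | 11-011  (sole → essential)
  56 | 11-000,1110-0
  58 | -11010,1-1010,1110-0,11101-
  59 | 11-011,11101-
Essential prime implicants: -11010, 100-10, 101001, 11-011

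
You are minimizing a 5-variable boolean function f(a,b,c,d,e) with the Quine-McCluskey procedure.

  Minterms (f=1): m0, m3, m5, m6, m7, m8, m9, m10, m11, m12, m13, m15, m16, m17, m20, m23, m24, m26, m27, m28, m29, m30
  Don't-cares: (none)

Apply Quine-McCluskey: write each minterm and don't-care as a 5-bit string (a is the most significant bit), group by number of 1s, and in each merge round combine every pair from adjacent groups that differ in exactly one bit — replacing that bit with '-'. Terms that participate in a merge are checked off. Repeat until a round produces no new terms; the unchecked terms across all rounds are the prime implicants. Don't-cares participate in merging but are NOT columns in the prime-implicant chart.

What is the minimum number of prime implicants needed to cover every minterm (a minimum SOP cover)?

size-2^0 implicants → 00000(✓)  00011(✓)  00101(✓)  00110(✓)  00111(✓)  01000(✓)  01001(✓)  01010(✓)  01011(✓)  01100(✓)  01101(✓)  01111(✓)  10000(✓)  10001(✓)  10100(✓)  10111(✓)  11000(✓)  11010(✓)  11011(✓)  11100(✓)  11101(✓)  11110(✓)
size-2^1 implicants → -0000(✓)  -0111  -1000(✓)  -1010(✓)  -1011(✓)  -1100(✓)  -1101(✓)  0-000(✓)  0-011(✓)  0-101(✓)  0-111(✓)  00-11(✓)  001-1(✓)  0011-  01-00(✓)  01-01(✓)  01-11(✓)  010-0(✓)  010-1(✓)  0100-(✓)  0101-(✓)  011-1(✓)  0110-(✓)  1-000(✓)  1-100(✓)  10-00(✓)  1000-  11-00(✓)  11-10(✓)  110-0(✓)  1101-(✓)  111-0(✓)  1110-(✓)
size-2^2 implicants → --000  -1-00  -10-0  -101-  -110-  0--11  0-1-1  01--1  01-0-  010--  1--00  11--0
Unchecked terms (primes): --000, -0111, -1-00, -10-0, -101-, -110-, 0--11, 0-1-1, 0011-, 01--1, 01-0-, 010--, 1--00, 1000-, 11--0
Minterm coverage:
  m0 ⊆ --000 [E]
  m3 ⊆ 0--11 [E]
  m5 ⊆ 0-1-1 [E]
  m6 ⊆ 0011- [E]
  m7 ⊆ -0111,0--11,0-1-1,0011-
  m8 ⊆ --000,-1-00,-10-0,01-0-,010--
  m9 ⊆ 01--1,01-0-,010--
  m10 ⊆ -10-0,-101-,010--
  m11 ⊆ -101-,0--11,01--1,010--
  m12 ⊆ -1-00,-110-,01-0-
  m13 ⊆ -110-,0-1-1,01--1,01-0-
  m15 ⊆ 0--11,0-1-1,01--1
  m16 ⊆ --000,1--00,1000-
  m17 ⊆ 1000- [E]
  m20 ⊆ 1--00 [E]
  m23 ⊆ -0111 [E]
  m24 ⊆ --000,-1-00,-10-0,1--00,11--0
  m26 ⊆ -10-0,-101-,11--0
  m27 ⊆ -101- [E]
  m28 ⊆ -1-00,-110-,1--00,11--0
  m29 ⊆ -110- [E]
  m30 ⊆ 11--0 [E]
E = {--000, -0111, -101-, -110-, 0--11, 0-1-1, 0011-, 1--00, 1000-, 11--0}
Petrick residual → 01--1
Cover = c'd'e' + b'cde + bc'd + bcd' + a'de + a'ce + a'b'cd + a'be + ad'e' + ab'c'd' + abe'  |cover|=11

11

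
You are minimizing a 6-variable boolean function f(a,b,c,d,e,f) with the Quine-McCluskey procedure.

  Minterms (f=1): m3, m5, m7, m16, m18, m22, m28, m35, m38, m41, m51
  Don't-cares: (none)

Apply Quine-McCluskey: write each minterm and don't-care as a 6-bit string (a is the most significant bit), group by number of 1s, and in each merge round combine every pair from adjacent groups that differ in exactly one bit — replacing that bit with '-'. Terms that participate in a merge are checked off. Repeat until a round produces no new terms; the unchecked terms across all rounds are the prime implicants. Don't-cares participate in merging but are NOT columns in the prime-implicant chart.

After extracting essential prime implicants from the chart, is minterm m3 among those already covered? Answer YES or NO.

size-2^0 implicants → 000011(✓)  000101(✓)  000111(✓)  010000(✓)  010010(✓)  010110(✓)  011100  100011(✓)  100110  101001  110011(✓)
size-2^1 implicants → -00011  000-11  0001-1  010-10  0100-0  1-0011
Unchecked terms (primes): -00011, 000-11, 0001-1, 010-10, 0100-0, 011100, 1-0011, 100110, 101001
Minterm coverage:
  m3 ⊆ -00011,000-11
  m5 ⊆ 0001-1 [E]
  m7 ⊆ 000-11,0001-1
  m16 ⊆ 0100-0 [E]
  m18 ⊆ 010-10,0100-0
  m22 ⊆ 010-10 [E]
  m28 ⊆ 011100 [E]
  m35 ⊆ -00011,1-0011
  m38 ⊆ 100110 [E]
  m41 ⊆ 101001 [E]
  m51 ⊆ 1-0011 [E]
E = {0001-1, 010-10, 0100-0, 011100, 1-0011, 100110, 101001}

NO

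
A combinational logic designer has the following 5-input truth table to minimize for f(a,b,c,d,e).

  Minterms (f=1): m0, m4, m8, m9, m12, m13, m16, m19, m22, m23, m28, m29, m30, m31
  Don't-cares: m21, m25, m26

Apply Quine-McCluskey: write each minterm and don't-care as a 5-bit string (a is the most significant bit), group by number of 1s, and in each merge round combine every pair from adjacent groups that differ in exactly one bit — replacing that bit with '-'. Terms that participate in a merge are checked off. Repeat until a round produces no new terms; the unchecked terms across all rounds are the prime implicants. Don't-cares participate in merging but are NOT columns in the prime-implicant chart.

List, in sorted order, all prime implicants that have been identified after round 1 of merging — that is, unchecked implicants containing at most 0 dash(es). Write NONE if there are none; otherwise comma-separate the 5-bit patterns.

[col 0] 00000*, 00100*, 01000*, 01001*, 01100*, 01101*, 10000*, 10011*, 10101*, 10110*, 10111*, 11001*, 11010*, 11100*, 11101*, 11110*, 11111*
[col 1] -0000, -1001*, -1100*, -1101*, 0-000*, 0-100*, 00-00*, 01-00*, 01-01*, 0100-*, 0110-*, 1-101*, 1-110*, 1-111*, 10-11, 101-1*, 1011-*, 11-01*, 11-10, 111-0*, 111-1*, 1110-*, 1111-*
[col 2] -1-01, -110-, 0--00, 01-0-, 1-1-1, 1-11-, 111--
Prime implicants: -0000, -1-01, -110-, 0--00, 01-0-, 1-1-1, 1-11-, 10-11, 11-10, 111--

NONE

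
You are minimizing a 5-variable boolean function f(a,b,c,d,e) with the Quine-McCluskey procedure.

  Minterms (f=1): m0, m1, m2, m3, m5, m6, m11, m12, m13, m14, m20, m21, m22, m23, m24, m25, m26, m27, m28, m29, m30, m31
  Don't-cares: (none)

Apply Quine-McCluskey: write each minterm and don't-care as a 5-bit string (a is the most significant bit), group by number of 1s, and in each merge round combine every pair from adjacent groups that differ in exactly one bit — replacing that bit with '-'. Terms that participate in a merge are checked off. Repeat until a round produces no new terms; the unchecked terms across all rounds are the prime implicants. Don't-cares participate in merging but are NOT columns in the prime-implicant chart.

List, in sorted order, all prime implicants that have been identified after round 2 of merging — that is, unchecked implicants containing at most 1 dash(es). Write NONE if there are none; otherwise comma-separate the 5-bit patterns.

size-2^0 implicants → 00000(✓)  00001(✓)  00010(✓)  00011(✓)  00101(✓)  00110(✓)  01011(✓)  01100(✓)  01101(✓)  01110(✓)  10100(✓)  10101(✓)  10110(✓)  10111(✓)  11000(✓)  11001(✓)  11010(✓)  11011(✓)  11100(✓)  11101(✓)  11110(✓)  11111(✓)
size-2^1 implicants → -0101(✓)  -0110(✓)  -1011  -1100(✓)  -1101(✓)  -1110(✓)  0-011  0-101(✓)  0-110(✓)  00-01  00-10  000-0(✓)  000-1(✓)  0000-(✓)  0001-(✓)  011-0(✓)  0110-(✓)  1-100(✓)  1-101(✓)  1-110(✓)  1-111(✓)  101-0(✓)  101-1(✓)  1010-(✓)  1011-(✓)  11-00(✓)  11-01(✓)  11-10(✓)  11-11(✓)  110-0(✓)  110-1(✓)  1100-(✓)  1101-(✓)  111-0(✓)  111-1(✓)  1110-(✓)  1111-(✓)
size-2^2 implicants → --101  --110  -11-0  -110-  000--  1-1-0(✓)  1-1-1(✓)  1-10-(✓)  1-11-(✓)  101--(✓)  11--0(✓)  11--1(✓)  11-0-(✓)  11-1-(✓)  110--(✓)  111--(✓)
size-2^3 implicants → 1-1--  11---
Unchecked terms (primes): --101, --110, -1011, -11-0, -110-, 0-011, 00-01, 00-10, 000--, 1-1--, 11---

-1011, 0-011, 00-01, 00-10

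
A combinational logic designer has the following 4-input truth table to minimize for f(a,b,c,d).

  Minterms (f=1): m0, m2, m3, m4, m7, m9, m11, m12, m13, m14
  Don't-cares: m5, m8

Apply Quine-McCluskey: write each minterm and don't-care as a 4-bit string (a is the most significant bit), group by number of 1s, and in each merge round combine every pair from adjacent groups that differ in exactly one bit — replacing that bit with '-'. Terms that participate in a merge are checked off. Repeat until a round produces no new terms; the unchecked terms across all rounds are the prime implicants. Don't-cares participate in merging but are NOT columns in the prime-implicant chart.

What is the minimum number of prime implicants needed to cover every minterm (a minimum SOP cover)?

Round 0: 0000✓ 0010✓ 0011✓ 0100✓ 0101✓ 0111✓ 1000✓ 1001✓ 1011✓ 1100✓ 1101✓ 1110✓
Round 1: -000✓ -011 -100✓ -101✓ 0-00✓ 0-11 00-0 001- 01-1 010-✓ 1-00✓ 1-01✓ 10-1 100-✓ 11-0 110-✓
Round 2: --00 -10- 1-0-
PIs = {--00, -011, -10-, 0-11, 00-0, 001-, 01-1, 1-0-, 10-1, 11-0}
Coverage chart:
  m0: --00,00-0
  m2: 00-0,001-
  m3: -011,0-11,001-
  m4: --00,-10-
  m7: 0-11,01-1
  m9: 1-0-,10-1
  m11: -011,10-1
  m12: --00,-10-,1-0-,11-0
  m13: -10-,1-0-
  m14: 11-0 ←essential
Essential: 11-0
Petrick residual → -10-, 0-11, 00-0, 10-1
Min cover (5 terms): bc' + a'cd + a'b'd' + ab'd + abd'

5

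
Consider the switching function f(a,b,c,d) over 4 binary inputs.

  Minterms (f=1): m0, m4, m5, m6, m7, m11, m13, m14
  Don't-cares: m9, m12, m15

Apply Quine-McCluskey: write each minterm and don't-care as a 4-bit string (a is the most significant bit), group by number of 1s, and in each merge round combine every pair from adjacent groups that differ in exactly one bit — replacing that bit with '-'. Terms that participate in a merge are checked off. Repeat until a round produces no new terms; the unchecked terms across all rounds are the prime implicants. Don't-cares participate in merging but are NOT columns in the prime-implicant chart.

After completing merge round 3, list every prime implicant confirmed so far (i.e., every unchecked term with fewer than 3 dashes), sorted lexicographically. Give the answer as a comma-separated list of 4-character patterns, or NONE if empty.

size-2^0 implicants → 0000(✓)  0100(✓)  0101(✓)  0110(✓)  0111(✓)  1001(✓)  1011(✓)  1100(✓)  1101(✓)  1110(✓)  1111(✓)
size-2^1 implicants → -100(✓)  -101(✓)  -110(✓)  -111(✓)  0-00  01-0(✓)  01-1(✓)  010-(✓)  011-(✓)  1-01(✓)  1-11(✓)  10-1(✓)  11-0(✓)  11-1(✓)  110-(✓)  111-(✓)
size-2^2 implicants → -1-0(✓)  -1-1(✓)  -10-(✓)  -11-(✓)  01--(✓)  1--1  11--(✓)
size-2^3 implicants → -1--
Unchecked terms (primes): -1--, 0-00, 1--1

0-00, 1--1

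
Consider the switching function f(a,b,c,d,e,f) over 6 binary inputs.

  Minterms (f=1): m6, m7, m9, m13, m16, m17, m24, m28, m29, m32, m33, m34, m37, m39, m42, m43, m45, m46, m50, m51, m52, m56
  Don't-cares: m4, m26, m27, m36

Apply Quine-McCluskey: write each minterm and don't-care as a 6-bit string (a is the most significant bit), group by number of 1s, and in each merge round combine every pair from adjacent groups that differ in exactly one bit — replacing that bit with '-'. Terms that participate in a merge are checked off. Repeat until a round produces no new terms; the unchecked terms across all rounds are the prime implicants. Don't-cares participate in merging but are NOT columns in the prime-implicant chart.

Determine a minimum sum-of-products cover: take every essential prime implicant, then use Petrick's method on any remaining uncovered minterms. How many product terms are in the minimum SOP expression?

Round 0: 000100✓ 000110✓ 000111✓ 001001✓ 001101✓ 010000✓ 010001✓ 011000✓ 011010✓ 011011✓ 011100✓ 011101✓ 100000✓ 100001✓ 100010✓ 100100✓ 100101✓ 100111✓ 101010✓ 101011✓ 101101✓ 101110✓ 110010✓ 110011✓ 110100✓ 111000✓
Round 1: -00100 -00111 -01101 -11000 0-1101 0001-0 00011- 001-01 01-000 01000- 011-00 0110-0 01101- 01110- 1-0010 1-0100 10-010 10-101 100-00✓ 100-01✓ 1000-0 10000-✓ 1001-1 10010-✓ 101-10 10101- 11001-
Round 2: 100-0-
PIs = {-00100, -00111, -01101, -11000, 0-1101, 0001-0, 00011-, 001-01, 01-000, 01000-, 011-00, 0110-0, 01101-, 01110-, 1-0010, 1-0100, 10-010, 10-101, 100-0-, 1000-0, 1001-1, 101-10, 10101-, 11001-}
Coverage chart:
  m6: 0001-0,00011-
  m7: -00111,00011-
  m9: 001-01 ←essential
  m13: -01101,0-1101,001-01
  m16: 01-000,01000-
  m17: 01000- ←essential
  m24: -11000,01-000,011-00,0110-0
  m28: 011-00,01110-
  m29: 0-1101,01110-
  m32: 100-0-,1000-0
  m33: 100-0- ←essential
  m34: 1-0010,10-010,1000-0
  m37: 10-101,100-0-,1001-1
  m39: -00111,1001-1
  m42: 10-010,101-10,10101-
  m43: 10101- ←essential
  m45: -01101,10-101
  m46: 101-10 ←essential
  m50: 1-0010,11001-
  m51: 11001- ←essential
  m52: 1-0100 ←essential
  m56: -11000 ←essential
Essential: -11000, 001-01, 01000-, 1-0100, 100-0-, 101-10, 10101-, 11001-
Petrick residual → -00111, -01101, 0001-0, 01110-, 1-0010
Min cover (13 terms): b'c'def + b'cde'f + bcd'e'f' + a'b'c'df' + a'b'ce'f + a'bc'd'e' + a'bcde' + ac'd'ef' + ac'de'f' + ab'c'e' + ab'cef' + ab'cd'e + abc'd'e

13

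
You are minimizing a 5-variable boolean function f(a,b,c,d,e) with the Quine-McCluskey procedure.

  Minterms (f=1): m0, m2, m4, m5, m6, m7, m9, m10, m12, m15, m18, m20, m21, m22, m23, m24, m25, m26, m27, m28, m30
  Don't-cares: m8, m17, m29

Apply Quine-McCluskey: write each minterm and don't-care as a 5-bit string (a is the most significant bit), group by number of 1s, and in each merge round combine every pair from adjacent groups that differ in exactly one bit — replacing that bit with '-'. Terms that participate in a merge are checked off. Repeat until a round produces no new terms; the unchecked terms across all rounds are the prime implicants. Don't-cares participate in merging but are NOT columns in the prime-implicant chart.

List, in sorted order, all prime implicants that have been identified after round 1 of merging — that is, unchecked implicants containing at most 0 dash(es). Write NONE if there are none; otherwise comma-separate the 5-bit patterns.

NONE

Round 0: 00000✓ 00010✓ 00100✓ 00101✓ 00110✓ 00111✓ 01000✓ 01001✓ 01010✓ 01100✓ 01111✓ 10001✓ 10010✓ 10100✓ 10101✓ 10110✓ 10111✓ 11000✓ 11001✓ 11010✓ 11011✓ 11100✓ 11101✓ 11110✓
Round 1: -0010✓ -0100✓ -0101✓ -0110✓ -0111✓ -1000✓ -1001✓ -1010✓ -1100✓ 0-000✓ 0-010✓ 0-100✓ 0-111 00-00✓ 00-10✓ 000-0✓ 001-0✓ 001-1✓ 0010-✓ 0011-✓ 01-00✓ 010-0✓ 0100-✓ 1-001✓ 1-010✓ 1-100✓ 1-101✓ 1-110✓ 10-01✓ 10-10✓ 101-0✓ 101-1✓ 1010-✓ 1011-✓ 11-00✓ 11-01✓ 11-10✓ 110-0✓ 110-1✓ 1100-✓ 1101-✓ 111-0✓ 1110-✓
Round 2: --010 --100 -0-10 -01-0✓ -01-1✓ -010-✓ -011-✓ -1-00 -10-0 -100- 0--00 0-0-0 00--0 001--✓ 1--01 1--10 1-1-0 1-10- 101--✓ 11--0 11-0- 110--
Round 3: -01--
PIs = {--010, --100, -0-10, -01--, -1-00, -10-0, -100-, 0--00, 0-0-0, 0-111, 00--0, 1--01, 1--10, 1-1-0, 1-10-, 11--0, 11-0-, 110--}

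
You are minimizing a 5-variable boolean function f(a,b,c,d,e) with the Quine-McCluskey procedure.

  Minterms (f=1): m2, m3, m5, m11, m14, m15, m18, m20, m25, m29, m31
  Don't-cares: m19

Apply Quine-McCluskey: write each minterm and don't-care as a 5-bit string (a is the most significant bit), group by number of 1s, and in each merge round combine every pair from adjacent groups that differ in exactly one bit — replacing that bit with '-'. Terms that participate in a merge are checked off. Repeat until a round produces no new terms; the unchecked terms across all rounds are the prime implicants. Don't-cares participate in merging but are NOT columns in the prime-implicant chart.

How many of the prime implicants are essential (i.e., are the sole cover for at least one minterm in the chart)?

5

Round 0: 00010✓ 00011✓ 00101 01011✓ 01110✓ 01111✓ 10010✓ 10011✓ 10100 11001✓ 11101✓ 11111✓
Round 1: -0010✓ -0011✓ -1111 0-011 0001-✓ 01-11 0111- 1001-✓ 11-01 111-1
Round 2: -001-
PIs = {-001-, -1111, 0-011, 00101, 01-11, 0111-, 10100, 11-01, 111-1}
Coverage chart:
  m2: -001- ←essential
  m3: -001-,0-011
  m5: 00101 ←essential
  m11: 0-011,01-11
  m14: 0111- ←essential
  m15: -1111,01-11,0111-
  m18: -001- ←essential
  m20: 10100 ←essential
  m25: 11-01 ←essential
  m29: 11-01,111-1
  m31: -1111,111-1
Essential: -001-, 00101, 0111-, 10100, 11-01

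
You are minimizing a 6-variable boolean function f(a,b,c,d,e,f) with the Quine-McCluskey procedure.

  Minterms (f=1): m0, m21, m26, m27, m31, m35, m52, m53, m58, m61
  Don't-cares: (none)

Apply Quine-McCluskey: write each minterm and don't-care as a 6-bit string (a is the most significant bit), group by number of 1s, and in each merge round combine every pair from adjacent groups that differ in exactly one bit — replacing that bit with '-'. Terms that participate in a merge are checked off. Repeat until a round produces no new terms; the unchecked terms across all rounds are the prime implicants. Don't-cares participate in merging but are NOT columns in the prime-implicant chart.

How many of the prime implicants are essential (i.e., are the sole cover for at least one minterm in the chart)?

7

Round 0: 000000 010101✓ 011010✓ 011011✓ 011111✓ 100011 110100✓ 110101✓ 111010✓ 111101✓
Round 1: -10101 -11010 011-11 01101- 11-101 11010-
PIs = {-10101, -11010, 000000, 011-11, 01101-, 100011, 11-101, 11010-}
Coverage chart:
  m0: 000000 ←essential
  m21: -10101 ←essential
  m26: -11010,01101-
  m27: 011-11,01101-
  m31: 011-11 ←essential
  m35: 100011 ←essential
  m52: 11010- ←essential
  m53: -10101,11-101,11010-
  m58: -11010 ←essential
  m61: 11-101 ←essential
Essential: -10101, -11010, 000000, 011-11, 100011, 11-101, 11010-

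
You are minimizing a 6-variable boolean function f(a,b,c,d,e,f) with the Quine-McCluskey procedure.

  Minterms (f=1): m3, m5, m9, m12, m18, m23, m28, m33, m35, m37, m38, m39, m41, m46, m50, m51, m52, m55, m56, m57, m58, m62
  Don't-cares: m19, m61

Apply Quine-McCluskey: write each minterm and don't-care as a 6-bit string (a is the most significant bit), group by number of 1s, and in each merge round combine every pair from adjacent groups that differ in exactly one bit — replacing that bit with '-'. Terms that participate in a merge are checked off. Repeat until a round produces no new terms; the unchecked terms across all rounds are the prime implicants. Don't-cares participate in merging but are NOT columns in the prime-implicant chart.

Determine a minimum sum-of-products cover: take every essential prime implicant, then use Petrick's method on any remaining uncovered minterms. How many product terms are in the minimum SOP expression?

11

Round 0: 000011✓ 000101✓ 001001✓ 001100✓ 010010✓ 010011✓ 010111✓ 011100✓ 100001✓ 100011✓ 100101✓ 100110✓ 100111✓ 101001✓ 101110✓ 110010✓ 110011✓ 110100 110111✓ 111000✓ 111001✓ 111010✓ 111101✓ 111110✓
Round 1: -00011✓ -00101 -01001 -10010✓ -10011✓ -10111✓ 0-0011✓ 0-1100 010-11✓ 01001-✓ 1-0011✓ 1-0111✓ 1-1001 1-1110 10-001 10-110 100-01✓ 100-11✓ 1000-1✓ 1001-1✓ 10011- 11-010 110-11✓ 11001-✓ 111-01 111-10 1110-0 11100-
Round 2: --0011 -10-11 -1001- 1-0-11 100--1
PIs = {--0011, -00101, -01001, -10-11, -1001-, 0-1100, 1-0-11, 1-1001, 1-1110, 10-001, 10-110, 100--1, 10011-, 11-010, 110100, 111-01, 111-10, 1110-0, 11100-}
Coverage chart:
  m3: --0011 ←essential
  m5: -00101 ←essential
  m9: -01001 ←essential
  m12: 0-1100 ←essential
  m18: -1001- ←essential
  m23: -10-11 ←essential
  m28: 0-1100 ←essential
  m33: 10-001,100--1
  m35: --0011,1-0-11,100--1
  m37: -00101,100--1
  m38: 10-110,10011-
  m39: 1-0-11,100--1,10011-
  m41: -01001,1-1001,10-001
  m46: 1-1110,10-110
  m50: -1001-,11-010
  m51: --0011,-10-11,-1001-,1-0-11
  m52: 110100 ←essential
  m55: -10-11,1-0-11
  m56: 1110-0,11100-
  m57: 1-1001,111-01,11100-
  m58: 11-010,111-10,1110-0
  m62: 1-1110,111-10
Essential: --0011, -00101, -01001, -10-11, -1001-, 0-1100, 110100
Petrick residual → 10-110, 100--1, 111-10, 11100-
Min cover (11 terms): c'd'ef + b'c'de'f + b'cd'e'f + bc'ef + bc'd'e + a'cde'f' + ab'def' + ab'c'f + abc'de'f' + abcef' + abcd'e'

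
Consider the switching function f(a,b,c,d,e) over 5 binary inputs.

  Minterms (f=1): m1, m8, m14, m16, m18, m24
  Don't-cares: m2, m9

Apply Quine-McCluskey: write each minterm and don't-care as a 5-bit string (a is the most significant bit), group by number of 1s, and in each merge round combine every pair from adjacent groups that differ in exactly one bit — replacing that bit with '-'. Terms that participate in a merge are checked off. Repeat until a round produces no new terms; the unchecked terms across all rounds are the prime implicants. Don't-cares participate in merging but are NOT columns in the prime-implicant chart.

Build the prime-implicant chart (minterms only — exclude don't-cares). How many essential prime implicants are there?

Round 0: 00001✓ 00010✓ 01000✓ 01001✓ 01110 10000✓ 10010✓ 11000✓
Round 1: -0010 -1000 0-001 0100- 1-000 100-0
PIs = {-0010, -1000, 0-001, 0100-, 01110, 1-000, 100-0}
Coverage chart:
  m1: 0-001 ←essential
  m8: -1000,0100-
  m14: 01110 ←essential
  m16: 1-000,100-0
  m18: -0010,100-0
  m24: -1000,1-000
Essential: 0-001, 01110

2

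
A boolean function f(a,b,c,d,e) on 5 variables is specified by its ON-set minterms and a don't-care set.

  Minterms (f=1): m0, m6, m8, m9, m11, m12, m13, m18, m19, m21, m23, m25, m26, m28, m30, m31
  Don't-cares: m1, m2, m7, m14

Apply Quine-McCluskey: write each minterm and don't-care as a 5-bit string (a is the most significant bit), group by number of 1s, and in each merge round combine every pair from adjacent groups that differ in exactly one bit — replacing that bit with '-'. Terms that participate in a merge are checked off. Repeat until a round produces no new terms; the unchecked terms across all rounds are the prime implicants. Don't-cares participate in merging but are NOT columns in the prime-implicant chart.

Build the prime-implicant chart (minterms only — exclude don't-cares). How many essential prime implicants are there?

[col 0] 00000*, 00001*, 00010*, 00110*, 00111*, 01000*, 01001*, 01011*, 01100*, 01101*, 01110*, 10010*, 10011*, 10101*, 10111*, 11001*, 11010*, 11100*, 11110*, 11111*
[col 1] -0010, -0111, -1001, -1100*, -1110*, 0-000*, 0-001*, 0-110, 00-10, 000-0, 0000-*, 0011-, 01-00*, 01-01*, 010-1, 0100-*, 011-0*, 0110-*, 1-010, 1-111, 10-11, 1001-, 101-1, 11-10, 111-0*, 1111-
[col 2] -11-0, 0-00-, 01-0-
Prime implicants: -0010, -0111, -1001, -11-0, 0-00-, 0-110, 00-10, 000-0, 0011-, 01-0-, 010-1, 1-010, 1-111, 10-11, 1001-, 101-1, 11-10, 1111-
PI chart (minterm → PIs covering it):
  0 | 0-00-,000-0
  6 | 0-110,00-10,0011-
  8 | 0-00-,01-0-
  9 | -1001,0-00-,01-0-,010-1
  11 | 010-1  (sole → essential)
  12 | -11-0,01-0-
  13 | 01-0-  (sole → essential)
  18 | -0010,1-010,1001-
  19 | 10-11,1001-
  21 | 101-1  (sole → essential)
  23 | -0111,1-111,10-11,101-1
  25 | -1001  (sole → essential)
  26 | 1-010,11-10
  28 | -11-0  (sole → essential)
  30 | -11-0,11-10,1111-
  31 | 1-111,1111-
Essential prime implicants: -1001, -11-0, 01-0-, 010-1, 101-1

5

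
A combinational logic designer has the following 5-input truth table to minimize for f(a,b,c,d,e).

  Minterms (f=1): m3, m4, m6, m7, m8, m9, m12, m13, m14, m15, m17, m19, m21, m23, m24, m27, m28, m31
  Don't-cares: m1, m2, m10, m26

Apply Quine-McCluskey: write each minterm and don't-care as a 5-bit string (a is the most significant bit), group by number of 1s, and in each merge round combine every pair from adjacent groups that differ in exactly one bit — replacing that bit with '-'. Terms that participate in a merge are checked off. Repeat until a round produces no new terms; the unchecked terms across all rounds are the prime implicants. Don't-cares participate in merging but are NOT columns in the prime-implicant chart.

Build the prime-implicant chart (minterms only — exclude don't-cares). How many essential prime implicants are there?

3

[col 0] 00001*, 00010*, 00011*, 00100*, 00110*, 00111*, 01000*, 01001*, 01010*, 01100*, 01101*, 01110*, 01111*, 10001*, 10011*, 10101*, 10111*, 11000*, 11010*, 11011*, 11100*, 11111*
[col 1] -0001*, -0011*, -0111*, -1000*, -1010*, -1100*, -1111*, 0-001, 0-010*, 0-100*, 0-110*, 0-111*, 00-10*, 00-11*, 000-1*, 0001-*, 001-0*, 0011-*, 01-00*, 01-01*, 01-10*, 010-0*, 0100-*, 011-0*, 011-1*, 0110-*, 0111-*, 1-011*, 1-111*, 10-01*, 10-11*, 100-1*, 101-1*, 11-00*, 11-11*, 110-0*, 1101-
[col 2] --111, -0-11, -00-1, -1-00, -10-0, 0--10, 0-1-0, 0-11-, 00-1-, 01--0, 01-0-, 011--, 1--11, 10--1
Prime implicants: --111, -0-11, -00-1, -1-00, -10-0, 0--10, 0-001, 0-1-0, 0-11-, 00-1-, 01--0, 01-0-, 011--, 1--11, 10--1, 1101-
PI chart (minterm → PIs covering it):
  3 | -0-11,-00-1,00-1-
  4 | 0-1-0  (sole → essential)
  6 | 0--10,0-1-0,0-11-,00-1-
  7 | --111,-0-11,0-11-,00-1-
  8 | -1-00,-10-0,01--0,01-0-
  9 | 0-001,01-0-
  12 | -1-00,0-1-0,01--0,01-0-,011--
  13 | 01-0-,011--
  14 | 0--10,0-1-0,0-11-,01--0,011--
  15 | --111,0-11-,011--
  17 | -00-1,10--1
  19 | -0-11,-00-1,1--11,10--1
  21 | 10--1  (sole → essential)
  23 | --111,-0-11,1--11,10--1
  24 | -1-00,-10-0
  27 | 1--11,1101-
  28 | -1-00  (sole → essential)
  31 | --111,1--11
Essential prime implicants: -1-00, 0-1-0, 10--1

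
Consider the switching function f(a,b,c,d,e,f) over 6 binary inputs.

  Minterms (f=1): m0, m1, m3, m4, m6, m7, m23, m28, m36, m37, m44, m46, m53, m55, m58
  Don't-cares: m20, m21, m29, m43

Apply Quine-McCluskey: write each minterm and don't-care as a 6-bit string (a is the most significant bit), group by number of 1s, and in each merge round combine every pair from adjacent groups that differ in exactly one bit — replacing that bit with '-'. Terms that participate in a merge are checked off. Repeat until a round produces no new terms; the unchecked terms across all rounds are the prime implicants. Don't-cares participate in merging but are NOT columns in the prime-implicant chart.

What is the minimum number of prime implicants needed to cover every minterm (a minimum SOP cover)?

[col 0] 000000*, 000001*, 000011*, 000100*, 000110*, 000111*, 010100*, 010101*, 010111*, 011100*, 011101*, 100100*, 100101*, 101011, 101100*, 101110*, 110101*, 110111*, 111010
[col 1] -00100, -10101*, -10111*, 0-0100, 0-0111, 000-00, 000-11, 0000-1, 00000-, 0001-0, 00011-, 01-100*, 01-101*, 0101-1*, 01010-*, 01110-*, 1-0101, 10-100, 10010-, 1011-0, 1101-1*
[col 2] -101-1, 01-10-
Prime implicants: -00100, -101-1, 0-0100, 0-0111, 000-00, 000-11, 0000-1, 00000-, 0001-0, 00011-, 01-10-, 1-0101, 10-100, 10010-, 101011, 1011-0, 111010
PI chart (minterm → PIs covering it):
  0 | 000-00,00000-
  1 | 0000-1,00000-
  3 | 000-11,0000-1
  4 | -00100,0-0100,000-00,0001-0
  6 | 0001-0,00011-
  7 | 0-0111,000-11,00011-
  23 | -101-1,0-0111
  28 | 01-10-  (sole → essential)
  36 | -00100,10-100,10010-
  37 | 1-0101,10010-
  44 | 10-100,1011-0
  46 | 1011-0  (sole → essential)
  53 | -101-1,1-0101
  55 | -101-1  (sole → essential)
  58 | 111010  (sole → essential)
Essential prime implicants: -101-1, 01-10-, 1011-0, 111010
Petrick residual → 000-00, 0000-1, 00011-, 10010-
Minimum SOP uses 8 PIs: bc'df + a'b'c'e'f' + a'b'c'd'f + a'b'c'de + a'bde' + ab'c'de' + ab'cdf' + abcd'ef'

8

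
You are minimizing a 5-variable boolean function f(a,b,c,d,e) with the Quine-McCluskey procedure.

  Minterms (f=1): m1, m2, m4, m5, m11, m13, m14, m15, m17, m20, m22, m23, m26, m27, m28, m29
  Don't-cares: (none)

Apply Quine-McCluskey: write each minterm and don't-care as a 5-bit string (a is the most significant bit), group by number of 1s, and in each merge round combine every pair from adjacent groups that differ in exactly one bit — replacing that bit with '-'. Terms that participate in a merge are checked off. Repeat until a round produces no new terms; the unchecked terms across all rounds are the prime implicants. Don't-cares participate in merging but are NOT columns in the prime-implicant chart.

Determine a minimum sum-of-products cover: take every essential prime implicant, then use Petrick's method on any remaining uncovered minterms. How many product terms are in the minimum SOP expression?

9

size-2^0 implicants → 00001(✓)  00010  00100(✓)  00101(✓)  01011(✓)  01101(✓)  01110(✓)  01111(✓)  10001(✓)  10100(✓)  10110(✓)  10111(✓)  11010(✓)  11011(✓)  11100(✓)  11101(✓)
size-2^1 implicants → -0001  -0100  -1011  -1101  0-101  00-01  0010-  01-11  011-1  0111-  1-100  101-0  1011-  1101-  1110-
Unchecked terms (primes): -0001, -0100, -1011, -1101, 0-101, 00-01, 00010, 0010-, 01-11, 011-1, 0111-, 1-100, 101-0, 1011-, 1101-, 1110-
Minterm coverage:
  m1 ⊆ -0001,00-01
  m2 ⊆ 00010 [E]
  m4 ⊆ -0100,0010-
  m5 ⊆ 0-101,00-01,0010-
  m11 ⊆ -1011,01-11
  m13 ⊆ -1101,0-101,011-1
  m14 ⊆ 0111- [E]
  m15 ⊆ 01-11,011-1,0111-
  m17 ⊆ -0001 [E]
  m20 ⊆ -0100,1-100,101-0
  m22 ⊆ 101-0,1011-
  m23 ⊆ 1011- [E]
  m26 ⊆ 1101- [E]
  m27 ⊆ -1011,1101-
  m28 ⊆ 1-100,1110-
  m29 ⊆ -1101,1110-
E = {-0001, 00010, 0111-, 1011-, 1101-}
Petrick residual → -0100, -1011, 0-101, 1110-
Cover = b'c'd'e + b'cd'e' + bc'de + a'cd'e + a'b'c'de' + a'bcd + ab'cd + abc'd + abcd'  |cover|=9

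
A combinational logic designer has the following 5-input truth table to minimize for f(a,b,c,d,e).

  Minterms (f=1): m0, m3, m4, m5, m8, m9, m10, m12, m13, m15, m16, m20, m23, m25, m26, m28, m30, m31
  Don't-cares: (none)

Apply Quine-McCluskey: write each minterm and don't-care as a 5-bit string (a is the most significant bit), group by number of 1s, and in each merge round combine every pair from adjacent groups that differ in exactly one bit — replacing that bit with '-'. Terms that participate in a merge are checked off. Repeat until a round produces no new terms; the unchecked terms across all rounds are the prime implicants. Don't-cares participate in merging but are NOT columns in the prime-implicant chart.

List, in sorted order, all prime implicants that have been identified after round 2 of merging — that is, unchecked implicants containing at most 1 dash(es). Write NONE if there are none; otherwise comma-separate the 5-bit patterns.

size-2^0 implicants → 00000(✓)  00011  00100(✓)  00101(✓)  01000(✓)  01001(✓)  01010(✓)  01100(✓)  01101(✓)  01111(✓)  10000(✓)  10100(✓)  10111(✓)  11001(✓)  11010(✓)  11100(✓)  11110(✓)  11111(✓)
size-2^1 implicants → -0000(✓)  -0100(✓)  -1001  -1010  -1100(✓)  -1111  0-000(✓)  0-100(✓)  0-101(✓)  00-00(✓)  0010-(✓)  01-00(✓)  01-01(✓)  010-0  0100-(✓)  011-1  0110-(✓)  1-100(✓)  1-111  10-00(✓)  11-10  111-0  1111-
size-2^2 implicants → --100  -0-00  0--00  0-10-  01-0-
Unchecked terms (primes): --100, -0-00, -1001, -1010, -1111, 0--00, 0-10-, 00011, 01-0-, 010-0, 011-1, 1-111, 11-10, 111-0, 1111-

-1001, -1010, -1111, 00011, 010-0, 011-1, 1-111, 11-10, 111-0, 1111-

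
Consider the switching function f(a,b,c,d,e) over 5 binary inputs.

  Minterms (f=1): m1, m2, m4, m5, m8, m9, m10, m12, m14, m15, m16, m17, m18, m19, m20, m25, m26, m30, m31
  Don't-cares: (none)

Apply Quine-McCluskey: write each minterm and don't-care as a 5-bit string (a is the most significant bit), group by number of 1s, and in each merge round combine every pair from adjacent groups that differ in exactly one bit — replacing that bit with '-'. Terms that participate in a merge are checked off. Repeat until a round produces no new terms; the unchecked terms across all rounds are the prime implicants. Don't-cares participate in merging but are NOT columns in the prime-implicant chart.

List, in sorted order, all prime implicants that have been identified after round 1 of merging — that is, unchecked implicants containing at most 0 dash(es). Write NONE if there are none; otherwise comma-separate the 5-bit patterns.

NONE

Round 0: 00001✓ 00010✓ 00100✓ 00101✓ 01000✓ 01001✓ 01010✓ 01100✓ 01110✓ 01111✓ 10000✓ 10001✓ 10010✓ 10011✓ 10100✓ 11001✓ 11010✓ 11110✓ 11111✓
Round 1: -0001✓ -0010✓ -0100 -1001✓ -1010✓ -1110✓ -1111✓ 0-001✓ 0-010✓ 0-100 00-01 0010- 01-00✓ 01-10✓ 010-0✓ 0100- 011-0✓ 0111-✓ 1-001✓ 1-010✓ 10-00 100-0✓ 100-1✓ 1000-✓ 1001-✓ 11-10✓ 1111-✓
Round 2: --001 --010 -1-10 -111- 01--0 100--
PIs = {--001, --010, -0100, -1-10, -111-, 0-100, 00-01, 0010-, 01--0, 0100-, 10-00, 100--}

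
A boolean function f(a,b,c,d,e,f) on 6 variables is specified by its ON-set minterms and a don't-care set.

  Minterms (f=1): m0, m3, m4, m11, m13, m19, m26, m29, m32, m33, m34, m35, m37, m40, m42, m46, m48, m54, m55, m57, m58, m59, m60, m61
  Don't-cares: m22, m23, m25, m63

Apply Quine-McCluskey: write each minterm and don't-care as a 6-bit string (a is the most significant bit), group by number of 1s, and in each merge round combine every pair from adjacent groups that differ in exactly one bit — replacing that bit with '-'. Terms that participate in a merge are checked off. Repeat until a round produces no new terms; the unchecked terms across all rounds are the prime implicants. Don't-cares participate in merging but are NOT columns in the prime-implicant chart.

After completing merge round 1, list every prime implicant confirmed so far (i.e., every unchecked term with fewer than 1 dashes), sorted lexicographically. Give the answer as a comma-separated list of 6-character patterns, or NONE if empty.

size-2^0 implicants → 000000(✓)  000011(✓)  000100(✓)  001011(✓)  001101(✓)  010011(✓)  010110(✓)  010111(✓)  011001(✓)  011010(✓)  011101(✓)  100000(✓)  100001(✓)  100010(✓)  100011(✓)  100101(✓)  101000(✓)  101010(✓)  101110(✓)  110000(✓)  110110(✓)  110111(✓)  111001(✓)  111010(✓)  111011(✓)  111100(✓)  111101(✓)  111111(✓)
size-2^1 implicants → -00000  -00011  -10110(✓)  -10111(✓)  -11001(✓)  -11010  -11101(✓)  0-0011  0-1101  00-011  000-00  010-11  01011-(✓)  011-01(✓)  1-0000  1-1010  10-000(✓)  10-010(✓)  100-01  1000-0(✓)  1000-1(✓)  10000-(✓)  10001-(✓)  101-10  1010-0(✓)  11-111  11011-(✓)  111-01(✓)  111-11(✓)  1110-1(✓)  11101-  1111-1(✓)  11110-
size-2^2 implicants → -1011-  -11-01  10-0-0  1000--  111--1
Unchecked terms (primes): -00000, -00011, -1011-, -11-01, -11010, 0-0011, 0-1101, 00-011, 000-00, 010-11, 1-0000, 1-1010, 10-0-0, 100-01, 1000--, 101-10, 11-111, 111--1, 11101-, 11110-

NONE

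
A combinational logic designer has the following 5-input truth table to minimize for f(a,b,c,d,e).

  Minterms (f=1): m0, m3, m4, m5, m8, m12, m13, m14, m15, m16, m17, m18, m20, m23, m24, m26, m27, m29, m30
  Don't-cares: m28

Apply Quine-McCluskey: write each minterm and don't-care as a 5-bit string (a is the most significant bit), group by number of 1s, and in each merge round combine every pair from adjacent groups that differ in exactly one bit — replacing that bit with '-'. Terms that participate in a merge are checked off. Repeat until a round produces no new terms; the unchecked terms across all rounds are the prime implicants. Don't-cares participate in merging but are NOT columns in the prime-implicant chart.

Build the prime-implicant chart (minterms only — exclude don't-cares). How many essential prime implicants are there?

9

size-2^0 implicants → 00000(✓)  00011  00100(✓)  00101(✓)  01000(✓)  01100(✓)  01101(✓)  01110(✓)  01111(✓)  10000(✓)  10001(✓)  10010(✓)  10100(✓)  10111  11000(✓)  11010(✓)  11011(✓)  11100(✓)  11101(✓)  11110(✓)
size-2^1 implicants → -0000(✓)  -0100(✓)  -1000(✓)  -1100(✓)  -1101(✓)  -1110(✓)  0-000(✓)  0-100(✓)  0-101(✓)  00-00(✓)  0010-(✓)  01-00(✓)  011-0(✓)  011-1(✓)  0110-(✓)  0111-(✓)  1-000(✓)  1-010(✓)  1-100(✓)  10-00(✓)  100-0(✓)  1000-  11-00(✓)  11-10(✓)  110-0(✓)  1101-  111-0(✓)  1110-(✓)
size-2^2 implicants → --000(✓)  --100(✓)  -0-00(✓)  -1-00(✓)  -11-0  -110-  0--00(✓)  0-10-  011--  1--00(✓)  1-0-0  11--0
size-2^3 implicants → ---00
Unchecked terms (primes): ---00, -11-0, -110-, 0-10-, 00011, 011--, 1-0-0, 1000-, 10111, 11--0, 1101-
Minterm coverage:
  m0 ⊆ ---00 [E]
  m3 ⊆ 00011 [E]
  m4 ⊆ ---00,0-10-
  m5 ⊆ 0-10- [E]
  m8 ⊆ ---00 [E]
  m12 ⊆ ---00,-11-0,-110-,0-10-,011--
  m13 ⊆ -110-,0-10-,011--
  m14 ⊆ -11-0,011--
  m15 ⊆ 011-- [E]
  m16 ⊆ ---00,1-0-0,1000-
  m17 ⊆ 1000- [E]
  m18 ⊆ 1-0-0 [E]
  m20 ⊆ ---00 [E]
  m23 ⊆ 10111 [E]
  m24 ⊆ ---00,1-0-0,11--0
  m26 ⊆ 1-0-0,11--0,1101-
  m27 ⊆ 1101- [E]
  m29 ⊆ -110- [E]
  m30 ⊆ -11-0,11--0
E = {---00, -110-, 0-10-, 00011, 011--, 1-0-0, 1000-, 10111, 1101-}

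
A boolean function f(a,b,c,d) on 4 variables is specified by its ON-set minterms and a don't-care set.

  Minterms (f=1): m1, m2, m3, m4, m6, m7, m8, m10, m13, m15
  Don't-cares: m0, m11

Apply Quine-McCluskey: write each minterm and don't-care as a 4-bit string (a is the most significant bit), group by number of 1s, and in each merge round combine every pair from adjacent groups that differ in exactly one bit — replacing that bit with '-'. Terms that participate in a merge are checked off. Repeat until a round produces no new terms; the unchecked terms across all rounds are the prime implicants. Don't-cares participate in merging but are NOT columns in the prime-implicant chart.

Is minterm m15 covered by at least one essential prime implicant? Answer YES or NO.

[col 0] 0000*, 0001*, 0010*, 0011*, 0100*, 0110*, 0111*, 1000*, 1010*, 1011*, 1101*, 1111*
[col 1] -000*, -010*, -011*, -111*, 0-00*, 0-10*, 0-11*, 00-0*, 00-1*, 000-*, 001-*, 01-0*, 011-*, 1-11*, 10-0*, 101-*, 11-1
[col 2] --11, -0-0, -01-, 0--0, 0-1-, 00--
Prime implicants: --11, -0-0, -01-, 0--0, 0-1-, 00--, 11-1
PI chart (minterm → PIs covering it):
  1 | 00--  (sole → essential)
  2 | -0-0,-01-,0--0,0-1-,00--
  3 | --11,-01-,0-1-,00--
  4 | 0--0  (sole → essential)
  6 | 0--0,0-1-
  7 | --11,0-1-
  8 | -0-0  (sole → essential)
  10 | -0-0,-01-
  13 | 11-1  (sole → essential)
  15 | --11,11-1
Essential prime implicants: -0-0, 0--0, 00--, 11-1

YES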